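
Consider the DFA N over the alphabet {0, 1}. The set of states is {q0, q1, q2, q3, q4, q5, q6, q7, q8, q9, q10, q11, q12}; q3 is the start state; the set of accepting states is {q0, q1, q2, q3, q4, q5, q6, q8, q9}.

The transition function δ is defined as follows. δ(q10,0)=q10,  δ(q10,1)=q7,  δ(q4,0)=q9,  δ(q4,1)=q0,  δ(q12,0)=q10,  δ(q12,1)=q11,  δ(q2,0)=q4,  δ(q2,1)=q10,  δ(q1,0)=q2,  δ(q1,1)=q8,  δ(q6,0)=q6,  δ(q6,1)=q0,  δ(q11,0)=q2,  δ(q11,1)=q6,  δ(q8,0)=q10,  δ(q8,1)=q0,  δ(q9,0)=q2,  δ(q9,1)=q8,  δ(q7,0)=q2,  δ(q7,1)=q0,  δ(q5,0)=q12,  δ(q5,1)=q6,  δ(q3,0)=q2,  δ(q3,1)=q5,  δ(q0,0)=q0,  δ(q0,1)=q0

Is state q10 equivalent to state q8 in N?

States {q1} cannot be reached from the start state, so discard them.
Initial partition by acceptance: {q0,q2,q3,q4,q5,q6,q8,q9} | {q7,q10,q11,q12}.
Split {q0,q2,q3,q4,q5,q6,q8,q9} by δ(·,0) → {q0,q2,q3,q4,q6,q9} and {q5,q8}.
Refine {q0,q2,q3,q4,q6,q9} on symbol 1: members go to different blocks, giving {q0,q4,q6} and {q3,q9} and {q2}.
Split {q0,q4,q6} by δ(·,0) → {q0,q6} and {q4}.
Split {q7,q10,q11,q12} by δ(·,0) → {q7,q11} and {q10,q12}.
No further refinement is possible. Final partition (7 blocks): {q0,q6} | {q7,q11} | {q5,q8} | {q3,q9} | {q2} | {q4} | {q10,q12}.
q10 and q8 end up in different blocks, so they are distinguishable. For instance, the string 'ε' is accepted from only q8.

No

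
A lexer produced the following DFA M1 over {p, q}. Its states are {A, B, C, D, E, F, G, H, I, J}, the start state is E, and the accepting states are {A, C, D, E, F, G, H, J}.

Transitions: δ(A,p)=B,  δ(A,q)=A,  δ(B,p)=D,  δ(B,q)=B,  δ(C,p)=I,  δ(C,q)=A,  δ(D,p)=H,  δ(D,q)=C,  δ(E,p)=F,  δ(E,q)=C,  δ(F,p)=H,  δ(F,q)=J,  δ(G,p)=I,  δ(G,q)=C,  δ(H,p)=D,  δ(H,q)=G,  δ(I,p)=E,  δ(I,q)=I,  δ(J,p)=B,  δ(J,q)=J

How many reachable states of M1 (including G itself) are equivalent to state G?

4

Initial partition by acceptance: {A,C,D,E,F,G,H,J} | {B,I}.
On input p, block {A,C,D,E,F,G,H,J} splits into {A,C,G,J} and {D,E,F,H}.
Stable partition: {A,C,G,J} | {B,I} | {D,E,F,H} — 3 equivalence classes.
State G belongs to the block {A,C,G,J}, which has 4 states.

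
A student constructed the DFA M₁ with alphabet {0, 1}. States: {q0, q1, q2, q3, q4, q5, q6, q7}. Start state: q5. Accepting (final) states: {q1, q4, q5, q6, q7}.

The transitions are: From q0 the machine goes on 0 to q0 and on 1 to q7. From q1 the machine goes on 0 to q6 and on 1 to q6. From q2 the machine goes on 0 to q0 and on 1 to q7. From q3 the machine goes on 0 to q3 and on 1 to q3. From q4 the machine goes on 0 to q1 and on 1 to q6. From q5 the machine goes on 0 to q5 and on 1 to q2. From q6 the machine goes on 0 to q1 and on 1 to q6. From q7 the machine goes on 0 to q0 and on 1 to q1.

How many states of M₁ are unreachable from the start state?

2

No path from q5 leads to q3, q4; the other 6 states are all reachable.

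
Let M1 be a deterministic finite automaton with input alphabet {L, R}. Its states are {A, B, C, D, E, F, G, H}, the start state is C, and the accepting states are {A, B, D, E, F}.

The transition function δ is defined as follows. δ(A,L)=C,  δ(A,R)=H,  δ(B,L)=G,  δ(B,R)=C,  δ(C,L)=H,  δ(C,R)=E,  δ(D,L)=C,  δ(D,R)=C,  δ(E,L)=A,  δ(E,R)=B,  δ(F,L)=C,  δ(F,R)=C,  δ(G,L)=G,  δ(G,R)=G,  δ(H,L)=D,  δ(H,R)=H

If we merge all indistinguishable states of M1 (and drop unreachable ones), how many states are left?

7

Reachable states from the start: {A,B,C,D,E,G,H}. Unreachable: {F} — drop them.
Start with accepting vs non-accepting: {A,B,D,E} | {C,G,H}.
Split {A,B,D,E} by δ(·,L) → {A,B,D} and {E}.
Refine {C,G,H} on symbol L: members go to different blocks, giving {C,G} and {H}.
Split {A,B,D} by δ(·,R) → {B,D} and {A}.
On input L, block {C,G} splits into {C} and {G}.
Split {B,D} by δ(·,L) → {B} and {D}.
No further refinement is possible. Final partition (7 blocks): {B} | {C} | {E} | {H} | {A} | {G} | {D}.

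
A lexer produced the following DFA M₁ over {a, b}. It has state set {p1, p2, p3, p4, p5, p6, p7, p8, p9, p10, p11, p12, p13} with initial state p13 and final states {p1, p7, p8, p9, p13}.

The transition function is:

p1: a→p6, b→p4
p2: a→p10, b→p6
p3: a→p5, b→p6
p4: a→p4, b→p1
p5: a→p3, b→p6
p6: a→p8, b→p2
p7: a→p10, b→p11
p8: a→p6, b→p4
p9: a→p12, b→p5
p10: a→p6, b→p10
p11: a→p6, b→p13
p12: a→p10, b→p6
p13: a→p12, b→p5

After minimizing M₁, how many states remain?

7

First remove the unreachable states {p7,p9,p11}; 10 states remain.
P0 = {p1,p8,p13} | {p2,p3,p4,p5,p6,p10,p12}.
Refine {p2,p3,p4,p5,p6,p10,p12} on symbol a: members go to different blocks, giving {p2,p3,p4,p5,p10,p12} and {p6}.
Split {p1,p8,p13} by δ(·,a) → {p1,p8} and {p13}.
On input a, block {p2,p3,p4,p5,p10,p12} splits into {p2,p3,p4,p5,p12} and {p10}.
Split {p2,p3,p4,p5,p12} by δ(·,a) → {p3,p4,p5} and {p2,p12}.
Split {p3,p4,p5} by δ(·,b) → {p3,p5} and {p4}.
The partition is now stable with 7 blocks: {p1,p8} | {p3,p5} | {p6} | {p13} | {p10} | {p2,p12} | {p4}.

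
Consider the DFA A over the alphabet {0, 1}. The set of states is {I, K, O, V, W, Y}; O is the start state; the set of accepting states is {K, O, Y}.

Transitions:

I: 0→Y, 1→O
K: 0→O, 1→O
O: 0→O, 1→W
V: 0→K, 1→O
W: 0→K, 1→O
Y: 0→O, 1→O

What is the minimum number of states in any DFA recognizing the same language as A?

3

States {I,V,Y} cannot be reached from the start state, so discard them.
Initial partition by acceptance: {K,O} | {W}.
Split {K,O} by δ(·,1) → {K} and {O}.
No further refinement is possible. Final partition (3 blocks): {K} | {W} | {O}.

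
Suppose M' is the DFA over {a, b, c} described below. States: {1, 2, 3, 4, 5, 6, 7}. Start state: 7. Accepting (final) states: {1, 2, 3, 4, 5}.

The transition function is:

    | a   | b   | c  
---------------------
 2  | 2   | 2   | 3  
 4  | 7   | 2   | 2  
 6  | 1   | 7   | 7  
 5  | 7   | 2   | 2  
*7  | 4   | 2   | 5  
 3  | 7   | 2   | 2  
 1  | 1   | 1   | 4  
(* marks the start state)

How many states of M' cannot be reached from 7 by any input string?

2

Starting at 7 and following transitions, the reachable set is {2, 3, 4, 5, 7}. That leaves 1, 6 unreachable — 2 in total.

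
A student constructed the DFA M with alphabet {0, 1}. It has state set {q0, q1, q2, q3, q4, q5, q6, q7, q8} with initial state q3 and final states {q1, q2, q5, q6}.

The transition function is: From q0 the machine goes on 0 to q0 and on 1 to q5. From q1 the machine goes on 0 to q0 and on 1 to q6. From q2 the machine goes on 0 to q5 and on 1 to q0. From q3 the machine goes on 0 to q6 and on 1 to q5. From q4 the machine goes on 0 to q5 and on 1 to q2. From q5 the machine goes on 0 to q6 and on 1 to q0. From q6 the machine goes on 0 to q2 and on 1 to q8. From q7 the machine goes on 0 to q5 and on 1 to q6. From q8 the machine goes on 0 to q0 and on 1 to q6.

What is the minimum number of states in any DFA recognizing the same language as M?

First remove the unreachable states {q1,q4,q7}; 6 states remain.
P0 = {q2,q5,q6} | {q0,q3,q8}.
Split {q0,q3,q8} by δ(·,0) → {q0,q8} and {q3}.
The partition is now stable with 3 blocks: {q2,q5,q6} | {q0,q8} | {q3}.

3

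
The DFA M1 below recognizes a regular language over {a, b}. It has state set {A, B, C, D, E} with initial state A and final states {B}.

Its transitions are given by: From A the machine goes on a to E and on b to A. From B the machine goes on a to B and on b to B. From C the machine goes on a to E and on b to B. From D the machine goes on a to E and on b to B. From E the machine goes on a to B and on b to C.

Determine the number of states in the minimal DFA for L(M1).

4

First remove the unreachable states {D}; 4 states remain.
Initial partition by acceptance: {B} | {A,C,E}.
Refine {A,C,E} on symbol a: members go to different blocks, giving {A,C} and {E}.
On input b, block {A,C} splits into {A} and {C}.
The partition is now stable with 4 blocks: {B} | {A} | {E} | {C}.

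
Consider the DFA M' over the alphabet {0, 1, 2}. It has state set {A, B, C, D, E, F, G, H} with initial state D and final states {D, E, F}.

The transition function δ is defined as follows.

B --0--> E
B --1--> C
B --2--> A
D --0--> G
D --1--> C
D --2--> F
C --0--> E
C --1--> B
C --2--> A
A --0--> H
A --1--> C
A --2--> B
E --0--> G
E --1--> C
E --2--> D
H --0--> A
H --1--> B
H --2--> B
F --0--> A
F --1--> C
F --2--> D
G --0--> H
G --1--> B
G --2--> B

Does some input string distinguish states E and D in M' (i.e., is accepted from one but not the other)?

No

All states are reachable from the start state.
Start with accepting vs non-accepting: {D,E,F} | {A,B,C,G,H}.
Split {A,B,C,G,H} by δ(·,0) → {A,G,H} and {B,C}.
The partition is now stable with 3 blocks: {D,E,F} | {A,G,H} | {B,C}.
E and D lie in the same block of the stable partition, so they are equivalent — no string distinguishes them.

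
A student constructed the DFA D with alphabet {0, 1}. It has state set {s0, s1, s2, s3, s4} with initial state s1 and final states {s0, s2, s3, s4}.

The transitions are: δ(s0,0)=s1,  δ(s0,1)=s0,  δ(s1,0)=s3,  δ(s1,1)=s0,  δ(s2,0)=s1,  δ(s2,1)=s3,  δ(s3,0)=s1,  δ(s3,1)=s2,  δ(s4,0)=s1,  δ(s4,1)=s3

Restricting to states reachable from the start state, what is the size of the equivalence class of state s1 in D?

1

Reachable states from the start: {s0,s1,s2,s3}. Unreachable: {s4} — drop them.
P0 = {s0,s2,s3} | {s1}.
The partition is now stable with 2 blocks: {s0,s2,s3} | {s1}.
The equivalence class containing s1 is {s1}, of size 1.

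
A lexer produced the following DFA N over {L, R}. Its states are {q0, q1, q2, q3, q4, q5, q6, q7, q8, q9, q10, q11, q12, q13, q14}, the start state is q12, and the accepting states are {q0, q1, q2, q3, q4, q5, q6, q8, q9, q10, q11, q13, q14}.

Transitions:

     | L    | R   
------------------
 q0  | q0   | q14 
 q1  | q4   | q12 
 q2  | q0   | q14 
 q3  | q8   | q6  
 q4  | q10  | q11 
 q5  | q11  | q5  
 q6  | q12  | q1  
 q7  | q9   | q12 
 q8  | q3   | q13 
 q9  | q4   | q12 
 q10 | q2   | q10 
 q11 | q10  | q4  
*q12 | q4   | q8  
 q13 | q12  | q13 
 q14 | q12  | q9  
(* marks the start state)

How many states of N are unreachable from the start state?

No path from q12 leads to q5, q7; the other 13 states are all reachable.

2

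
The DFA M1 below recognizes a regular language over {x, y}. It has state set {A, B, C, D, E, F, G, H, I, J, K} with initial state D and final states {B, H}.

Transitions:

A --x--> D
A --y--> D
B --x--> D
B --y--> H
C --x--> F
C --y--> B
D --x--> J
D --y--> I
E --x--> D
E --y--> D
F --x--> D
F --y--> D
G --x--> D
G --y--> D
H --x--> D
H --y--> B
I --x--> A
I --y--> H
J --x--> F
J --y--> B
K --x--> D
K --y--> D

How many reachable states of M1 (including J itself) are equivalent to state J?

States {C,E,G,K} cannot be reached from the start state, so discard them.
Initial partition by acceptance: {B,H} | {A,D,F,I,J}.
Split {A,D,F,I,J} by δ(·,y) → {A,D,F} and {I,J}.
On input x, block {A,D,F} splits into {A,F} and {D}.
Stable partition: {B,H} | {A,F} | {I,J} | {D} — 4 equivalence classes.
The equivalence class containing J is {I,J}, of size 2.

2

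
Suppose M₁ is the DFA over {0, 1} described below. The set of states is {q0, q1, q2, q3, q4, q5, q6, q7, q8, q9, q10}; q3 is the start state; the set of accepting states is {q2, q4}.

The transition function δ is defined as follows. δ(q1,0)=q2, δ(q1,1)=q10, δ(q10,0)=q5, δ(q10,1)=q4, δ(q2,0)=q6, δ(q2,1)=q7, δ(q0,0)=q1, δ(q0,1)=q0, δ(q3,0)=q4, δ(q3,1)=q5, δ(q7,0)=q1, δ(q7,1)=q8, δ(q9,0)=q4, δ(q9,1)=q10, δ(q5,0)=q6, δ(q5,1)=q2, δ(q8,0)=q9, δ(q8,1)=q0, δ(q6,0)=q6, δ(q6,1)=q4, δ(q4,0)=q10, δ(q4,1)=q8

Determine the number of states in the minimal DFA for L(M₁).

Initial partition by acceptance: {q2,q4} | {q0,q1,q3,q5,q6,q7,q8,q9,q10}.
Split {q0,q1,q3,q5,q6,q7,q8,q9,q10} by δ(·,0) → {q0,q5,q6,q7,q8,q10} and {q1,q3,q9}.
On input 0, block {q0,q5,q6,q7,q8,q10} splits into {q0,q7,q8} and {q5,q6,q10}.
Stable partition: {q2,q4} | {q0,q7,q8} | {q1,q3,q9} | {q5,q6,q10} — 4 equivalence classes.

4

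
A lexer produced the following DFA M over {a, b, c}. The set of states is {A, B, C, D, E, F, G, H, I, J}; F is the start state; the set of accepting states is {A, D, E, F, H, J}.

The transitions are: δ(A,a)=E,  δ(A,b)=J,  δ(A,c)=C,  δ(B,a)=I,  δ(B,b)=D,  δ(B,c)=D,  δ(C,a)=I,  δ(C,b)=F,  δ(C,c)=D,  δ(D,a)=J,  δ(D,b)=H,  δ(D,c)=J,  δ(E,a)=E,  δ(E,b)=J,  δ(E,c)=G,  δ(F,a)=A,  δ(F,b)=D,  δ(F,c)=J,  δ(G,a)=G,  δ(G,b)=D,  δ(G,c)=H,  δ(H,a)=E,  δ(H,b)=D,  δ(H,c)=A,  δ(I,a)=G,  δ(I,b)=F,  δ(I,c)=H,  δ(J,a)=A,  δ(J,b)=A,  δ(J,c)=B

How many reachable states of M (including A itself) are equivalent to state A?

All states are reachable from the start state.
P0 = {A,D,E,F,H,J} | {B,C,G,I}.
On input c, block {A,D,E,F,H,J} splits into {A,E,J} and {D,F,H}.
No further refinement is possible. Final partition (3 blocks): {A,E,J} | {B,C,G,I} | {D,F,H}.
The equivalence class containing A is {A,E,J}, of size 3.

3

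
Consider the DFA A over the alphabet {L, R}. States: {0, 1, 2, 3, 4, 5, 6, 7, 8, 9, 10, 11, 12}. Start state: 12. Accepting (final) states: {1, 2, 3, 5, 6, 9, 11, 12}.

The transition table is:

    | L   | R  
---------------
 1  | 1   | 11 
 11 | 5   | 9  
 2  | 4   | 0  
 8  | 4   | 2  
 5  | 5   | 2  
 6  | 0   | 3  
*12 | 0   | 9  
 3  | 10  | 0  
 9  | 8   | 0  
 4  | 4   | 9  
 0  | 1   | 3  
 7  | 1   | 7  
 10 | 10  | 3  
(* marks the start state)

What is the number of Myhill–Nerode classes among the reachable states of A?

6

Reachable states from the start: {0,1,2,3,4,5,8,9,10,11,12}. Unreachable: {6,7} — drop them.
P0 = {1,2,3,5,9,11,12} | {0,4,8,10}.
On input L, block {1,2,3,5,9,11,12} splits into {2,3,9,12} and {1,5,11}.
Split {2,3,9,12} by δ(·,R) → {2,3,9} and {12}.
Split {0,4,8,10} by δ(·,L) → {4,8,10} and {0}.
Split {1,5,11} by δ(·,R) → {5,11} and {1}.
No further refinement is possible. Final partition (6 blocks): {2,3,9} | {4,8,10} | {5,11} | {12} | {0} | {1}.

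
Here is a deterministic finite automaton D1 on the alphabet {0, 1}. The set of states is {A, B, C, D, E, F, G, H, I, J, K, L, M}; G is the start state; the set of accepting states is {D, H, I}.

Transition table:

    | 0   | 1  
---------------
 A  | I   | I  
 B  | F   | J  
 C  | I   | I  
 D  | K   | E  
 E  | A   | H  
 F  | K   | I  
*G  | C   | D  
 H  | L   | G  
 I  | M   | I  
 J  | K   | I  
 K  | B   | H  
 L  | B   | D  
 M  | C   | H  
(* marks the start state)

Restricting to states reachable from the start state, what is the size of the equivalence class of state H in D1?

P0 = {D,H,I} | {A,B,C,E,F,G,J,K,L,M}.
Refine {D,H,I} on symbol 1: members go to different blocks, giving {D,H} and {I}.
On input 0, block {A,B,C,E,F,G,J,K,L,M} splits into {B,E,F,G,J,K,L,M} and {A,C}.
Refine {B,E,F,G,J,K,L,M} on symbol 0: members go to different blocks, giving {B,F,J,K,L} and {E,G,M}.
Refine {B,F,J,K,L} on symbol 1: members go to different blocks, giving {F,J} and {K,L} and {B}.
Stable partition: {D,H} | {F,J} | {I} | {A,C} | {E,G,M} | {K,L} | {B} — 7 equivalence classes.
The equivalence class containing H is {D,H}, of size 2.

2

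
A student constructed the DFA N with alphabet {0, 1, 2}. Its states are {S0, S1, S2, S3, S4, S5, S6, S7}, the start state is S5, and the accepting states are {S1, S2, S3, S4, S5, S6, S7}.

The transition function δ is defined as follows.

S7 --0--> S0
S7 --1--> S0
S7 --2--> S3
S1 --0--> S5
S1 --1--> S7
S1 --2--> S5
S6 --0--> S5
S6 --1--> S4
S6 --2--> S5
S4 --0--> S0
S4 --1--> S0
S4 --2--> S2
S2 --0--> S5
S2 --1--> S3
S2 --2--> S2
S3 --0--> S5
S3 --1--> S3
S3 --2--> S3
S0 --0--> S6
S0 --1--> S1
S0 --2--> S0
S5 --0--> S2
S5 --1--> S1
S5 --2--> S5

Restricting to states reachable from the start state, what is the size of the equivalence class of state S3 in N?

All states are reachable from the start state.
Start with accepting vs non-accepting: {S1,S2,S3,S4,S5,S6,S7} | {S0}.
Refine {S1,S2,S3,S4,S5,S6,S7} on symbol 0: members go to different blocks, giving {S1,S2,S3,S5,S6} and {S4,S7}.
On input 1, block {S1,S2,S3,S5,S6} splits into {S2,S3,S5} and {S1,S6}.
Refine {S2,S3,S5} on symbol 1: members go to different blocks, giving {S2,S3} and {S5}.
No further refinement is possible. Final partition (5 blocks): {S2,S3} | {S0} | {S4,S7} | {S1,S6} | {S5}.
The equivalence class containing S3 is {S2,S3}, of size 2.

2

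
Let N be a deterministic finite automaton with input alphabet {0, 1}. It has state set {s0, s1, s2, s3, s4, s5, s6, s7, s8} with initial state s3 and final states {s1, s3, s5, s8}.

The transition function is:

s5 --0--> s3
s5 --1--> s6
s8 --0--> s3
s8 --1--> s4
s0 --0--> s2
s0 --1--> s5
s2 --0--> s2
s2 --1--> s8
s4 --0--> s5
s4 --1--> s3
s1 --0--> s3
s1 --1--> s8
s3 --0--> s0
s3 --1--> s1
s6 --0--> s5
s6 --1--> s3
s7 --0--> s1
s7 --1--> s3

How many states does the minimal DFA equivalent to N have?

Reachable states from the start: {s0,s1,s2,s3,s4,s5,s6,s8}. Unreachable: {s7} — drop them.
P0 = {s1,s3,s5,s8} | {s0,s2,s4,s6}.
On input 0, block {s1,s3,s5,s8} splits into {s1,s5,s8} and {s3}.
Split {s1,s5,s8} by δ(·,1) → {s5,s8} and {s1}.
On input 0, block {s0,s2,s4,s6} splits into {s0,s2} and {s4,s6}.
The partition is now stable with 5 blocks: {s5,s8} | {s0,s2} | {s3} | {s1} | {s4,s6}.

5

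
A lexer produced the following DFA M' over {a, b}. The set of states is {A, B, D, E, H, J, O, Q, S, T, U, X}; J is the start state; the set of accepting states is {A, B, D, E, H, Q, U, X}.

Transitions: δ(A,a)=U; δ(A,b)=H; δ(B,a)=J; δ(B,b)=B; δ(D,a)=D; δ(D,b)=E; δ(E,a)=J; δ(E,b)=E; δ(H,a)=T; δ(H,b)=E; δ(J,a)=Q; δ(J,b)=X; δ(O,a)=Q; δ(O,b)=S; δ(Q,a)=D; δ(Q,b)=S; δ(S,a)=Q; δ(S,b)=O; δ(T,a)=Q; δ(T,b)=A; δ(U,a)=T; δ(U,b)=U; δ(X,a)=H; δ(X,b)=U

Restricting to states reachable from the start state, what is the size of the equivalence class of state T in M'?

2

Reachable states from the start: {A,D,E,H,J,O,Q,S,T,U,X}. Unreachable: {B} — drop them.
P0 = {A,D,E,H,Q,U,X} | {J,O,S,T}.
On input a, block {A,D,E,H,Q,U,X} splits into {A,D,Q,X} and {E,H,U}.
Refine {A,D,Q,X} on symbol a: members go to different blocks, giving {A,X} and {D,Q}.
On input b, block {J,O,S,T} splits into {O,S} and {J,T}.
Split {D,Q} by δ(·,b) → {D} and {Q}.
The partition is now stable with 6 blocks: {A,X} | {O,S} | {E,H,U} | {D} | {J,T} | {Q}.
The equivalence class containing T is {J,T}, of size 2.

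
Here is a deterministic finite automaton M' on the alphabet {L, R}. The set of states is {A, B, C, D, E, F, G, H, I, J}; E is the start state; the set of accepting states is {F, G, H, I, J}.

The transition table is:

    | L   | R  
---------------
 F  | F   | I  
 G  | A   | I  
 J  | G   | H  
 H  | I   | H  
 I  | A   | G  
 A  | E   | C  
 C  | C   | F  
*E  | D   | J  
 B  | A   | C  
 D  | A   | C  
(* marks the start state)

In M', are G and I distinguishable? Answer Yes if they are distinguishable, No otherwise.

States {B} cannot be reached from the start state, so discard them.
Initial partition by acceptance: {F,G,H,I,J} | {A,C,D,E}.
Split {F,G,H,I,J} by δ(·,L) → {F,H,J} and {G,I}.
On input L, block {F,H,J} splits into {H,J} and {F}.
Split {A,C,D,E} by δ(·,R) → {A,D} and {C} and {E}.
Refine {A,D} on symbol L: members go to different blocks, giving {A} and {D}.
The partition is now stable with 7 blocks: {H,J} | {A} | {G,I} | {F} | {C} | {E} | {D}.
G and I lie in the same block of the stable partition, so they are equivalent — no string distinguishes them.

No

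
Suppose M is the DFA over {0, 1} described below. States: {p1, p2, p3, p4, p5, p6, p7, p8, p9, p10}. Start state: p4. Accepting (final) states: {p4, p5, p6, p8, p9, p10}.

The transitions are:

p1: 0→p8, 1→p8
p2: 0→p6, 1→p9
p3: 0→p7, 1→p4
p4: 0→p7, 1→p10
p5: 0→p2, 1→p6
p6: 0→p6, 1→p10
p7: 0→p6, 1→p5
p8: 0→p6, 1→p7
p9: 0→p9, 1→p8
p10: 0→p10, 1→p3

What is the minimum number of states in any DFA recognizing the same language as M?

States {p1} cannot be reached from the start state, so discard them.
Start with accepting vs non-accepting: {p4,p5,p6,p8,p9,p10} | {p2,p3,p7}.
Split {p4,p5,p6,p8,p9,p10} by δ(·,0) → {p6,p8,p9,p10} and {p4,p5}.
On input 1, block {p6,p8,p9,p10} splits into {p6,p9} and {p8,p10}.
Refine {p2,p3,p7} on symbol 0: members go to different blocks, giving {p2,p7} and {p3}.
Refine {p2,p7} on symbol 1: members go to different blocks, giving {p2} and {p7}.
Split {p4,p5} by δ(·,0) → {p4} and {p5}.
Split {p8,p10} by δ(·,0) → {p8} and {p10}.
On input 1, block {p6,p9} splits into {p6} and {p9}.
The partition is now stable with 9 blocks: {p6} | {p2} | {p4} | {p8} | {p3} | {p7} | {p5} | {p10} | {p9}.

9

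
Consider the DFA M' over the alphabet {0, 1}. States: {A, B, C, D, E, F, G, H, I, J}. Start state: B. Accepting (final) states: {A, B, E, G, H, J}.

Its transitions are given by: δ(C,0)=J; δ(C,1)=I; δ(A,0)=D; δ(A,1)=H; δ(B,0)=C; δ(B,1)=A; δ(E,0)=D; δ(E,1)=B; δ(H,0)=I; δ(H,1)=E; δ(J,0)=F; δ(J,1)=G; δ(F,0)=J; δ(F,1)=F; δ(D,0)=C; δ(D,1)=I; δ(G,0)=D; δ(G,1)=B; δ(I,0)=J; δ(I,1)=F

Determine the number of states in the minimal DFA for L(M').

4

Start with accepting vs non-accepting: {A,B,E,G,H,J} | {C,D,F,I}.
On input 0, block {C,D,F,I} splits into {C,F,I} and {D}.
Split {A,B,E,G,H,J} by δ(·,0) → {A,E,G} and {B,H,J}.
The partition is now stable with 4 blocks: {A,E,G} | {C,F,I} | {D} | {B,H,J}.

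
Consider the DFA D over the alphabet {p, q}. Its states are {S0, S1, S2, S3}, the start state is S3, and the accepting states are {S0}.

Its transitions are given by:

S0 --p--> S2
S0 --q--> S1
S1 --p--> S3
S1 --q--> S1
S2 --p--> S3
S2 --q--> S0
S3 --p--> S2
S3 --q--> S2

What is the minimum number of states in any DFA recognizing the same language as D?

Every state is reachable, so we keep all 4.
Initial partition by acceptance: {S0} | {S1,S2,S3}.
Refine {S1,S2,S3} on symbol q: members go to different blocks, giving {S1,S3} and {S2}.
Split {S1,S3} by δ(·,p) → {S1} and {S3}.
Stable partition: {S0} | {S1} | {S2} | {S3} — 4 equivalence classes.

4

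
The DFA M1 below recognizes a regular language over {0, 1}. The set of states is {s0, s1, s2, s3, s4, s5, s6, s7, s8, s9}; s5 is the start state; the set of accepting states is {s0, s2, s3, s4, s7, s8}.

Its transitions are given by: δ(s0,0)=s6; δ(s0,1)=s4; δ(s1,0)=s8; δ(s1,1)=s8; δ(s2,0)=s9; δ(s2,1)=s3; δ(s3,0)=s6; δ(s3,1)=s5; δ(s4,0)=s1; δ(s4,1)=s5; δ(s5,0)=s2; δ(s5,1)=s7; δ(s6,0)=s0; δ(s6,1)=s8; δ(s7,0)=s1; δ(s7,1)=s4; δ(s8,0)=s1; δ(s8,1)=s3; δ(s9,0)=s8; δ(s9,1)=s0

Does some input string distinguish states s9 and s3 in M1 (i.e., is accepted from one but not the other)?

Every state is reachable, so we keep all 10.
Start with accepting vs non-accepting: {s0,s2,s3,s4,s7,s8} | {s1,s5,s6,s9}.
Split {s0,s2,s3,s4,s7,s8} by δ(·,1) → {s0,s2,s7,s8} and {s3,s4}.
Stable partition: {s0,s2,s7,s8} | {s1,s5,s6,s9} | {s3,s4} — 3 equivalence classes.
s9 and s3 end up in different blocks, so they are distinguishable. For instance, the string 'ε' is accepted from only s3.

Yes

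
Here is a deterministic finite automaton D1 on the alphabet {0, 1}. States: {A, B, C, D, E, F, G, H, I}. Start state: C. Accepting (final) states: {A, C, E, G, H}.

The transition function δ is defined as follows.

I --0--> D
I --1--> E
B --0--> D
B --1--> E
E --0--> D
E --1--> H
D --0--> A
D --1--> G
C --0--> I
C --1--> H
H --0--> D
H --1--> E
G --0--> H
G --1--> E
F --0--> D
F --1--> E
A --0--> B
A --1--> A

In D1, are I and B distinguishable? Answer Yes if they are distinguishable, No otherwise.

First remove the unreachable states {F}; 8 states remain.
Start with accepting vs non-accepting: {A,C,E,G,H} | {B,D,I}.
Refine {A,C,E,G,H} on symbol 0: members go to different blocks, giving {A,C,E,H} and {G}.
Refine {B,D,I} on symbol 0: members go to different blocks, giving {B,I} and {D}.
Split {A,C,E,H} by δ(·,0) → {A,C} and {E,H}.
Refine {A,C} on symbol 1: members go to different blocks, giving {A} and {C}.
The partition is now stable with 6 blocks: {A} | {B,I} | {G} | {D} | {E,H} | {C}.
I and B lie in the same block of the stable partition, so they are equivalent — no string distinguishes them.

No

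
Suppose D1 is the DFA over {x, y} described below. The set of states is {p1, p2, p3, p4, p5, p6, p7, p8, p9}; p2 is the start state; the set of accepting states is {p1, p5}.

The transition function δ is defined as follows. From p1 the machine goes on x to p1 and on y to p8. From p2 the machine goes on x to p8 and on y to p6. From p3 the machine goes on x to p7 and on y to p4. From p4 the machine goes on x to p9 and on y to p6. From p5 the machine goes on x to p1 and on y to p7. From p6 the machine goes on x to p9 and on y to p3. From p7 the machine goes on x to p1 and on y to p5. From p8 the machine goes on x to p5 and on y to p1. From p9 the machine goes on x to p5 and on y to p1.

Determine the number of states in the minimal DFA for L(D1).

P0 = {p1,p5} | {p2,p3,p4,p6,p7,p8,p9}.
Split {p2,p3,p4,p6,p7,p8,p9} by δ(·,x) → {p2,p3,p4,p6} and {p7,p8,p9}.
No further refinement is possible. Final partition (3 blocks): {p1,p5} | {p2,p3,p4,p6} | {p7,p8,p9}.

3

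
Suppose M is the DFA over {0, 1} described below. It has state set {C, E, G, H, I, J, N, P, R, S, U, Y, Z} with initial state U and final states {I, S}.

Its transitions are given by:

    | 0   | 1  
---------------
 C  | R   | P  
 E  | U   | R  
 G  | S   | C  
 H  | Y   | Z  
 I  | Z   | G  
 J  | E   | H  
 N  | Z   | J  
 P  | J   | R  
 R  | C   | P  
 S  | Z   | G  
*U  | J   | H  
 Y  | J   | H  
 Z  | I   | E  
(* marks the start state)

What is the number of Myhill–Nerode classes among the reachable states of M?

9

Reachable states from the start: {C,E,G,H,I,J,P,R,S,U,Y,Z}. Unreachable: {N} — drop them.
Start with accepting vs non-accepting: {I,S} | {C,E,G,H,J,P,R,U,Y,Z}.
Refine {C,E,G,H,J,P,R,U,Y,Z} on symbol 0: members go to different blocks, giving {C,E,H,J,P,R,U,Y} and {G,Z}.
On input 1, block {C,E,H,J,P,R,U,Y} splits into {C,E,J,P,R,U,Y} and {H}.
Refine {C,E,J,P,R,U,Y} on symbol 1: members go to different blocks, giving {C,E,P,R} and {J,U,Y}.
Split {C,E,P,R} by δ(·,0) → {E,P} and {C,R}.
On input 1, block {G,Z} splits into {Z} and {G}.
On input 0, block {J,U,Y} splits into {U,Y} and {J}.
On input 0, block {E,P} splits into {E} and {P}.
The partition is now stable with 9 blocks: {I,S} | {E} | {Z} | {H} | {U,Y} | {C,R} | {G} | {J} | {P}.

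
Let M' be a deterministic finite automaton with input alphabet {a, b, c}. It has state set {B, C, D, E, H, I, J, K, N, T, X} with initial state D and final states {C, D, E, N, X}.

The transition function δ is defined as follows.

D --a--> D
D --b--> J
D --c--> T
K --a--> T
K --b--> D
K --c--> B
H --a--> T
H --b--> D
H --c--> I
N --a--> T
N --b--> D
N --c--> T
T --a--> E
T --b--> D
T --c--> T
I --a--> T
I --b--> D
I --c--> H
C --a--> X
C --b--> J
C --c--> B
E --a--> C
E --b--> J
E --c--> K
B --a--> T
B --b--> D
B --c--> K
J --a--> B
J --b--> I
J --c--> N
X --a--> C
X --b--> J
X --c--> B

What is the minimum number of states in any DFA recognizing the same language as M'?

6

Every state is reachable, so we keep all 11.
P0 = {C,D,E,N,X} | {B,H,I,J,K,T}.
Refine {C,D,E,N,X} on symbol a: members go to different blocks, giving {C,D,E,X} and {N}.
On input a, block {B,H,I,J,K,T} splits into {B,H,I,J,K} and {T}.
Split {C,D,E,X} by δ(·,c) → {C,E,X} and {D}.
Split {B,H,I,J,K} by δ(·,a) → {B,H,I,K} and {J}.
Stable partition: {C,E,X} | {B,H,I,K} | {N} | {T} | {D} | {J} — 6 equivalence classes.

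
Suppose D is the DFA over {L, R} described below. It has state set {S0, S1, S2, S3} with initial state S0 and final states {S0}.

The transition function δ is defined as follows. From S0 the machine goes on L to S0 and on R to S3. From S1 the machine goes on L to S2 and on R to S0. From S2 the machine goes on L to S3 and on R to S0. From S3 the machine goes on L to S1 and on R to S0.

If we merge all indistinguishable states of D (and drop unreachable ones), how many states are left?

2

Initial partition by acceptance: {S0} | {S1,S2,S3}.
No further refinement is possible. Final partition (2 blocks): {S0} | {S1,S2,S3}.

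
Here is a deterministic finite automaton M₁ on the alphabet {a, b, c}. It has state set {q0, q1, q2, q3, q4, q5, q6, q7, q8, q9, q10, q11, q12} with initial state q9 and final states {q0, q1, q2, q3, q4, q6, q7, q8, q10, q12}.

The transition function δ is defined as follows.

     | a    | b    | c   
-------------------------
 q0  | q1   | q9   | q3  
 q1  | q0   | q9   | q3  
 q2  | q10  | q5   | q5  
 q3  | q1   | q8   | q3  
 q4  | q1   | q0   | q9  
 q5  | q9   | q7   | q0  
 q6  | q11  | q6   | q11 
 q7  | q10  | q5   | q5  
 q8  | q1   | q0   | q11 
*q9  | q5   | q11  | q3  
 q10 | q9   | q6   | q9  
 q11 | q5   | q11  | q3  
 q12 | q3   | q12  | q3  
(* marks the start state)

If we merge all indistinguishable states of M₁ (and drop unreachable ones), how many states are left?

Reachable states from the start: {q0,q1,q3,q5,q6,q7,q8,q9,q10,q11}. Unreachable: {q2,q4,q12} — drop them.
Start with accepting vs non-accepting: {q0,q1,q3,q6,q7,q8,q10} | {q5,q9,q11}.
Refine {q0,q1,q3,q6,q7,q8,q10} on symbol a: members go to different blocks, giving {q0,q1,q3,q7,q8} and {q6,q10}.
On input a, block {q0,q1,q3,q7,q8} splits into {q0,q1,q3,q8} and {q7}.
On input b, block {q0,q1,q3,q8} splits into {q0,q1} and {q3,q8}.
On input b, block {q5,q9,q11} splits into {q9,q11} and {q5}.
Refine {q3,q8} on symbol b: members go to different blocks, giving {q3} and {q8}.
The partition is now stable with 7 blocks: {q0,q1} | {q9,q11} | {q6,q10} | {q7} | {q3} | {q5} | {q8}.

7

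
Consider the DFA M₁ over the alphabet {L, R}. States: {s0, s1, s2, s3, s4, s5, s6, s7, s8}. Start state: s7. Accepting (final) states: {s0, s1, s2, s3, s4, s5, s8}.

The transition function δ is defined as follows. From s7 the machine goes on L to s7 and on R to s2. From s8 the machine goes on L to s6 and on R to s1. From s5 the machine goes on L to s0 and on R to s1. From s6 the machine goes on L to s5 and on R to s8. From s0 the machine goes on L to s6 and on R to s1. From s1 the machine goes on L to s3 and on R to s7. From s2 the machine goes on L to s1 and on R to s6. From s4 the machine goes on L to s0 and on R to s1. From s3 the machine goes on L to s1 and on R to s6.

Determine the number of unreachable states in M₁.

1

Starting at s7 and following transitions, the reachable set is {s0, s1, s2, s3, s5, s6, s7, s8}. That leaves s4 unreachable — 1 in total.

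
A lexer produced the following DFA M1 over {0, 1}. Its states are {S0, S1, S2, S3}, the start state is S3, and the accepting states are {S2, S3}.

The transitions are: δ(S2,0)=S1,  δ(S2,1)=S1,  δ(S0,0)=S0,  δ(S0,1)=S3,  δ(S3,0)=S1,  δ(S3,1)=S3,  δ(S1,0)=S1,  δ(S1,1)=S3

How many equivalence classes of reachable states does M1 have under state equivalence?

2

States {S0,S2} cannot be reached from the start state, so discard them.
Initial partition by acceptance: {S3} | {S1}.
No further refinement is possible. Final partition (2 blocks): {S3} | {S1}.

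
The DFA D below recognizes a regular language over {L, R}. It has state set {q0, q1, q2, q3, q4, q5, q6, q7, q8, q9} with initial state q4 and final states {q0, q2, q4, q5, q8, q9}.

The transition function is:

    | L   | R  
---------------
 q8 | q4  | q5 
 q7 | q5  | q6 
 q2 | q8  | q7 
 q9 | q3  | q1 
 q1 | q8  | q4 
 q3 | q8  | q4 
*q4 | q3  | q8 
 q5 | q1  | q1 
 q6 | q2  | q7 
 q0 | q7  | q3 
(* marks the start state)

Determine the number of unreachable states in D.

BFS from q4 reaches {q1, q3, q4, q5, q8}; the 5 state(s) q0, q2, q6, q7, q9 are never visited.

5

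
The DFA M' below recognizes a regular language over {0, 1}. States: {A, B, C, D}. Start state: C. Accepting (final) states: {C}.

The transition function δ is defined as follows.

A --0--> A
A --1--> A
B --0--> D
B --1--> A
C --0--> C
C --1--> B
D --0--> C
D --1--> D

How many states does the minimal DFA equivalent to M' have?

4

Start with accepting vs non-accepting: {C} | {A,B,D}.
On input 0, block {A,B,D} splits into {A,B} and {D}.
On input 0, block {A,B} splits into {A} and {B}.
No further refinement is possible. Final partition (4 blocks): {C} | {A} | {D} | {B}.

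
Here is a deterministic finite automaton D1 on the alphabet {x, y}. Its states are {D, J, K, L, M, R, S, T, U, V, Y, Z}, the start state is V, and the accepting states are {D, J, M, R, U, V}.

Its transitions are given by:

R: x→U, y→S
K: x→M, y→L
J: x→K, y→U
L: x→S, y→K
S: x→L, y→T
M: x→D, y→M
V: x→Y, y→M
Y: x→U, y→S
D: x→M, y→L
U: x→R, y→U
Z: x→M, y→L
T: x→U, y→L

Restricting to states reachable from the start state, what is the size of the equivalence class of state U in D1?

First remove the unreachable states {J,Z}; 10 states remain.
Initial partition by acceptance: {D,M,R,U,V} | {K,L,S,T,Y}.
Split {D,M,R,U,V} by δ(·,x) → {D,M,R,U} and {V}.
Refine {D,M,R,U} on symbol y: members go to different blocks, giving {M,U} and {D,R}.
Split {K,L,S,T,Y} by δ(·,x) → {K,T,Y} and {L,S}.
The partition is now stable with 5 blocks: {M,U} | {K,T,Y} | {V} | {D,R} | {L,S}.
The equivalence class containing U is {M,U}, of size 2.

2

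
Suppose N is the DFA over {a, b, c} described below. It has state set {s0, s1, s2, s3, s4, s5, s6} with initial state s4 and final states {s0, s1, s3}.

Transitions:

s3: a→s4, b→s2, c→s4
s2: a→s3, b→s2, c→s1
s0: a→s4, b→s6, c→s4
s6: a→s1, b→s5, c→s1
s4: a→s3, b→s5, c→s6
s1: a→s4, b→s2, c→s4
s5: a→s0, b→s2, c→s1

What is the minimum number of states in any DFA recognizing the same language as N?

3

All states are reachable from the start state.
P0 = {s0,s1,s3} | {s2,s4,s5,s6}.
Refine {s2,s4,s5,s6} on symbol c: members go to different blocks, giving {s2,s5,s6} and {s4}.
No further refinement is possible. Final partition (3 blocks): {s0,s1,s3} | {s2,s5,s6} | {s4}.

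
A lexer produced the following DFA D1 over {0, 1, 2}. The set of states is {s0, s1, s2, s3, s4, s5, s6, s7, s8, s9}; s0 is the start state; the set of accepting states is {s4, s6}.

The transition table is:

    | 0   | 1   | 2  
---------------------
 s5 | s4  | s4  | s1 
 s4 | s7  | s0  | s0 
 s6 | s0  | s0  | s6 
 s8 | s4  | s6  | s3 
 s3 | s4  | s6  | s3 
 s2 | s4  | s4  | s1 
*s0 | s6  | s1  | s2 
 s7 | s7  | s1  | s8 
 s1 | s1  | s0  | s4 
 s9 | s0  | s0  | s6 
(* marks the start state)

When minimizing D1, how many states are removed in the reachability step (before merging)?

BFS from s0 reaches {s0, s1, s2, s3, s4, s6, s7, s8}; the 2 state(s) s5, s9 are never visited.

2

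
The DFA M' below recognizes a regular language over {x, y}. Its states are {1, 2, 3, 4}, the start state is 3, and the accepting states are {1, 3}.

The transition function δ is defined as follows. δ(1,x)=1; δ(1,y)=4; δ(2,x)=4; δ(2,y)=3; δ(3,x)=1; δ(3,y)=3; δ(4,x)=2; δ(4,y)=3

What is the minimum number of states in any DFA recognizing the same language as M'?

3

All states are reachable from the start state.
Start with accepting vs non-accepting: {1,3} | {2,4}.
Refine {1,3} on symbol y: members go to different blocks, giving {1} and {3}.
Stable partition: {1} | {2,4} | {3} — 3 equivalence classes.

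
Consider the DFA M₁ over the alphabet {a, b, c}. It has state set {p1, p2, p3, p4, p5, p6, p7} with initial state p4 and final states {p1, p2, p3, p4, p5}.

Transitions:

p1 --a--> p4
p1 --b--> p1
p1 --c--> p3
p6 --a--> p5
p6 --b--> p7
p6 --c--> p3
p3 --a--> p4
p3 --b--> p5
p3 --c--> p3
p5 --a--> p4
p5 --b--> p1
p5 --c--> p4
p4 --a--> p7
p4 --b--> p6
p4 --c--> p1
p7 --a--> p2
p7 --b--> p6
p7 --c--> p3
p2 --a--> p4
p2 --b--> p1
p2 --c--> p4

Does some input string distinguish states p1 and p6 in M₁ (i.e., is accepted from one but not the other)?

Every state is reachable, so we keep all 7.
Start with accepting vs non-accepting: {p1,p2,p3,p4,p5} | {p6,p7}.
On input a, block {p1,p2,p3,p4,p5} splits into {p1,p2,p3,p5} and {p4}.
Refine {p1,p2,p3,p5} on symbol c: members go to different blocks, giving {p1,p3} and {p2,p5}.
On input b, block {p1,p3} splits into {p1} and {p3}.
The partition is now stable with 5 blocks: {p1} | {p6,p7} | {p4} | {p2,p5} | {p3}.
p1 and p6 end up in different blocks, so they are distinguishable. For instance, the string 'ε' is accepted from only p1.

Yes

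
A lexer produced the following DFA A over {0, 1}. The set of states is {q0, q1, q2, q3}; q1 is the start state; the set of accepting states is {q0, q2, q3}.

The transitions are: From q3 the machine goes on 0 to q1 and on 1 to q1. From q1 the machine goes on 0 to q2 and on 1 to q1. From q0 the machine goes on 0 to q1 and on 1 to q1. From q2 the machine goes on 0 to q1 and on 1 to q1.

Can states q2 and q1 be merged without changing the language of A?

Reachable states from the start: {q1,q2}. Unreachable: {q0,q3} — drop them.
Start with accepting vs non-accepting: {q2} | {q1}.
The partition is now stable with 2 blocks: {q2} | {q1}.
q2 and q1 end up in different blocks, so they are distinguishable. For instance, the string 'ε' is accepted from only q2.

No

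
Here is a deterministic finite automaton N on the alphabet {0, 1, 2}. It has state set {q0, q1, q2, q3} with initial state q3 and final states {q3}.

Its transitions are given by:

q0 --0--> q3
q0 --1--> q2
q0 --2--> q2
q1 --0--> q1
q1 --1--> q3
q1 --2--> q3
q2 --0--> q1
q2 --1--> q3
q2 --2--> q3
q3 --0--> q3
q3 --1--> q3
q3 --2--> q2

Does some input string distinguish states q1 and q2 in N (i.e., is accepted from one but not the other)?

Reachable states from the start: {q1,q2,q3}. Unreachable: {q0} — drop them.
Initial partition by acceptance: {q3} | {q1,q2}.
Stable partition: {q3} | {q1,q2} — 2 equivalence classes.
q1 and q2 lie in the same block of the stable partition, so they are equivalent — no string distinguishes them.

No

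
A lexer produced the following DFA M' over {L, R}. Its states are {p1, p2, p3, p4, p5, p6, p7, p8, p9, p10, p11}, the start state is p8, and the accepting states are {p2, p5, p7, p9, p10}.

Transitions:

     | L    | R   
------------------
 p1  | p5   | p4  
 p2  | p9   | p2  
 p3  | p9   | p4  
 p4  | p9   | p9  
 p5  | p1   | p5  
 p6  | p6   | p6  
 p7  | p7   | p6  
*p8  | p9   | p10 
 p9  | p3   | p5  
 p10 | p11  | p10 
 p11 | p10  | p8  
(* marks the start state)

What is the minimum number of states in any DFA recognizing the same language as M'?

States {p2,p6,p7} cannot be reached from the start state, so discard them.
P0 = {p5,p9,p10} | {p1,p3,p4,p8,p11}.
On input R, block {p1,p3,p4,p8,p11} splits into {p1,p3,p11} and {p4,p8}.
Stable partition: {p5,p9,p10} | {p1,p3,p11} | {p4,p8} — 3 equivalence classes.

3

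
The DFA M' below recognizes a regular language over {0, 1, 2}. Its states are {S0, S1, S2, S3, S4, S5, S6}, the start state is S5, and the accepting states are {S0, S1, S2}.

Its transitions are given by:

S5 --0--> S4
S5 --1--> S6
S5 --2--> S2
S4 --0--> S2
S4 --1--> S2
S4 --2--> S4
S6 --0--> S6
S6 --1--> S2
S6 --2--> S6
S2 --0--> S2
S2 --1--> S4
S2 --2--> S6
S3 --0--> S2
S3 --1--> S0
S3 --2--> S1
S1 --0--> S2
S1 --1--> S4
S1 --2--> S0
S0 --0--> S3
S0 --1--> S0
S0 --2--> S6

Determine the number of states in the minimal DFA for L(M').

4

Reachable states from the start: {S2,S4,S5,S6}. Unreachable: {S0,S1,S3} — drop them.
Start with accepting vs non-accepting: {S2} | {S4,S5,S6}.
Refine {S4,S5,S6} on symbol 0: members go to different blocks, giving {S5,S6} and {S4}.
Split {S5,S6} by δ(·,0) → {S5} and {S6}.
The partition is now stable with 4 blocks: {S2} | {S5} | {S4} | {S6}.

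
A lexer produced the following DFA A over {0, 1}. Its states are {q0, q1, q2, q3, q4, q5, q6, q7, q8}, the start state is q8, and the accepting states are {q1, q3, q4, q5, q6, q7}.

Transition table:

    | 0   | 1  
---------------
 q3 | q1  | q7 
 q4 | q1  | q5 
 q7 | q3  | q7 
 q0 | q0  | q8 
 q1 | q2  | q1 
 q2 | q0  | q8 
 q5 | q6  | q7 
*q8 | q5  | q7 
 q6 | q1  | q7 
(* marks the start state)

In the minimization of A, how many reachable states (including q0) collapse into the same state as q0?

Reachable states from the start: {q0,q1,q2,q3,q5,q6,q7,q8}. Unreachable: {q4} — drop them.
Initial partition by acceptance: {q1,q3,q5,q6,q7} | {q0,q2,q8}.
Refine {q1,q3,q5,q6,q7} on symbol 0: members go to different blocks, giving {q3,q5,q6,q7} and {q1}.
Split {q3,q5,q6,q7} by δ(·,0) → {q3,q6} and {q5,q7}.
Split {q0,q2,q8} by δ(·,0) → {q0,q2} and {q8}.
The partition is now stable with 5 blocks: {q3,q6} | {q0,q2} | {q1} | {q5,q7} | {q8}.
The equivalence class containing q0 is {q0,q2}, of size 2.

2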